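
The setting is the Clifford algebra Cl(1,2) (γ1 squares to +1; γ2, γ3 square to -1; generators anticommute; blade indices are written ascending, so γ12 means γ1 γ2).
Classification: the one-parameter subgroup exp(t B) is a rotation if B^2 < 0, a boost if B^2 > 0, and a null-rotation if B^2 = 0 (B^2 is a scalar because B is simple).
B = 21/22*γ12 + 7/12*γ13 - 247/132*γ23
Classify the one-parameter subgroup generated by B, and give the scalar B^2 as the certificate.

B^2 term by term: the squares give (21/22)^2*(γ12)^2 + (7/12)^2*(γ13)^2 + (-247/132)^2*(γ23)^2 = 441/484*(+1) + 49/144*(+1) + 61009/17424*(-1) = -9/4 (each basis 2-blade squares to minus the product of its generators' squares); cross terms between blades sharing an index anticommute and cancel. So B^2 = -9/4.
Answer: rotation, certificate B^2 = -9/4. Note: conjugating B changes its blade decomposition but never the scalar B^2 = -9/4, whose sign settles the classification.


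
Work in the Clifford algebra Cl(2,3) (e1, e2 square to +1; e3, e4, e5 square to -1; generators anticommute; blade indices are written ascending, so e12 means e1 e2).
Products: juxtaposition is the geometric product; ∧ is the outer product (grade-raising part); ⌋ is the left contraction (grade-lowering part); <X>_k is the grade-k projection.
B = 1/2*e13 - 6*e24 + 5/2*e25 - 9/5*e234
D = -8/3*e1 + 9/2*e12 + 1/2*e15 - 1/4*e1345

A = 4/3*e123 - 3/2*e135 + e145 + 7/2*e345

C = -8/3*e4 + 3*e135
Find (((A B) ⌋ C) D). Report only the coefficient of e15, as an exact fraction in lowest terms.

step 1: -2/3*e2 - 3/4*e5 - 12/5*e14 - 63/10*e25 + 15/4*e123 - 5/2*e124 - 6*e125 + 8*e134 - 10/3*e135 + 7/4*e145 + 35/4*e234 + 21*e235 + 1/2*e345 - 9/5*e1235 - 27/10*e1245 - 9*e12345
step 2: 10 + 9/4*e13
step 3: -80/3*e1 + 6*e3 + 45*e12 + 5*e15 + 81/8*e23 - 9/8*e35 - 9/16*e45 - 5/2*e1345
Answer: 5


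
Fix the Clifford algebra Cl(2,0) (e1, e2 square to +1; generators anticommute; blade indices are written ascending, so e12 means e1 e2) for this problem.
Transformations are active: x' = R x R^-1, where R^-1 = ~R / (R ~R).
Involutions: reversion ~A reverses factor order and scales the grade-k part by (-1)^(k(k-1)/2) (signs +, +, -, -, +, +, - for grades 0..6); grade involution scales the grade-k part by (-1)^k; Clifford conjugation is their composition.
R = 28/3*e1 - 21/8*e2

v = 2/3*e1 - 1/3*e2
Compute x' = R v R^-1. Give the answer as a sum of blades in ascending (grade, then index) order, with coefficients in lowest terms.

~R = 28/3*e1 - 21/8*e2, and R ~R = 54145/576, so R^-1 = ~R / (54145/576).
R v = 511/72 - 49/36*e12
Answer: 2462/3315*e1 - 209/3315*e2


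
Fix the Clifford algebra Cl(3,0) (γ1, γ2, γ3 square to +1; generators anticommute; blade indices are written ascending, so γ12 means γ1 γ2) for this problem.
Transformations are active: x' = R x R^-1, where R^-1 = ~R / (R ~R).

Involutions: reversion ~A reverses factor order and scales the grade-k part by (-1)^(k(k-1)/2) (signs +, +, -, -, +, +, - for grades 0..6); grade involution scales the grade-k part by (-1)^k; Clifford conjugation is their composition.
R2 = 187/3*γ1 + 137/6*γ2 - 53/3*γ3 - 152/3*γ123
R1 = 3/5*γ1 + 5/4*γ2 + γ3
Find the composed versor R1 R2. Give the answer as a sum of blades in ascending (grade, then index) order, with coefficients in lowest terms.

Distribute over the terms of R1 (each basis-blade product reordered to ascending indices, repeated generators contracted through their squares):
(3/5*γ1) R2 = 187/5 + 137/10*γ12 - 53/5*γ13 - 152/5*γ23
(5/4*γ2) R2 = 685/24 - 935/12*γ12 + 190/3*γ13 - 265/12*γ23
(γ3) R2 = -53/3 - 152/3*γ12 - 187/3*γ13 - 137/6*γ23
Summing the partial products and collecting blades:
Answer: 1931/40 - 6893/60*γ12 - 48/5*γ13 - 4519/60*γ23


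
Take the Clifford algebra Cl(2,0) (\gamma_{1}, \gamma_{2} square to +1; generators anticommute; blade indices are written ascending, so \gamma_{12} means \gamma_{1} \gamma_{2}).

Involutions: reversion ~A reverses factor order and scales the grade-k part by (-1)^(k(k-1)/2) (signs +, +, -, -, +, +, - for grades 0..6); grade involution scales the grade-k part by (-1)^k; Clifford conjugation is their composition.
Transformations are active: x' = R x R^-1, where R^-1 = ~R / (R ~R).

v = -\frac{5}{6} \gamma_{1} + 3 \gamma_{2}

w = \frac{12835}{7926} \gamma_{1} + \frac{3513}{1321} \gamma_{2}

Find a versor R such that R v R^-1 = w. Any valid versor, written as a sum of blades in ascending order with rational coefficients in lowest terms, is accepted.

Why this works: both vectors square to \frac{349}{36}, so q(v) = q(w) and R = v + w = \frac{3115}{3963} \gamma_{1} + \frac{7476}{1321} \gamma_{2} carries v to w — its own direction survives, the complement (v - w)/2 flips.
Answer: \frac{3115}{3963} \gamma_{1} + \frac{7476}{1321} \gamma_{2}


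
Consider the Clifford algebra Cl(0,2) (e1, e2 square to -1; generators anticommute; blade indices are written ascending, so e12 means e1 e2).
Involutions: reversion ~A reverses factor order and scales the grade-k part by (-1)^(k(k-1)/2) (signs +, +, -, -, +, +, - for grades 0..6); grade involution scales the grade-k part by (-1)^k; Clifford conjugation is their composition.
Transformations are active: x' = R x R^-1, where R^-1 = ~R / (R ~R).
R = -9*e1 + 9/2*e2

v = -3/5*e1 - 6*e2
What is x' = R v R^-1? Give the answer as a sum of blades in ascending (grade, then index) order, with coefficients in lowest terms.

~R = -9*e1 + 9/2*e2, and R ~R = -405/4, so R^-1 = ~R / (-405/4).
R v = 108/5 + 567/10*e12
Answer: 111/25*e1 + 102/25*e2


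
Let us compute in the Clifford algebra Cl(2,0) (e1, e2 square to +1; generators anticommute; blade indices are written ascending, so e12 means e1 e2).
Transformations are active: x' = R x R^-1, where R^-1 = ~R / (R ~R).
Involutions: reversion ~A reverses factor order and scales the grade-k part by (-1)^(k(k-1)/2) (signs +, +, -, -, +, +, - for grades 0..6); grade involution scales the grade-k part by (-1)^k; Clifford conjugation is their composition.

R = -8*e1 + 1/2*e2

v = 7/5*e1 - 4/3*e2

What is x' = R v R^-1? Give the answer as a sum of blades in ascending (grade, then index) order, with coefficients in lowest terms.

~R = -8*e1 + 1/2*e2, and R ~R = 257/4, so R^-1 = ~R / (257/4).
R v = -178/15 + 299/30*e12
Answer: 1199/771*e1 + 1476/1285*e2


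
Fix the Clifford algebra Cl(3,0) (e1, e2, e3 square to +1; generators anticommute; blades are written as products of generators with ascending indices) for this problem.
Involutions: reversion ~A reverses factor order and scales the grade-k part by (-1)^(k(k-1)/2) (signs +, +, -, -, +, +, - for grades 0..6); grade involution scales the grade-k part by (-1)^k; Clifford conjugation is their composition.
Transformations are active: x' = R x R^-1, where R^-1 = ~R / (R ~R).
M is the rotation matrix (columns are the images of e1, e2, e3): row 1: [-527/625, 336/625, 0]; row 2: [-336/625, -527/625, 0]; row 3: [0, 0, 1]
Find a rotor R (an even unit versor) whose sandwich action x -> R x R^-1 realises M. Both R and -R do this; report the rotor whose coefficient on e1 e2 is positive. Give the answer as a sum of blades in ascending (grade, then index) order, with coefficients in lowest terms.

Method: write R = a + b12*e1 e2 + b13*e1 e3 + b23*e2 e3 with a^2 + b12^2 + b13^2 + b23^2 = 1 (so R^-1 = ~R). Expanding the columns R e_j ~R gives tr M = 4a^2 - 1 and, from the antisymmetric part, M21 - M12 = -4a*b12, M13 - M31 = 4a*b13, M32 - M23 = -4a*b23.
Here tr M = -429/625, so a^2 = (1 + tr M)/4 = 49/625 and a = ±7/25. Taking a = 7/25: M21 - M12 = -672/625, M13 - M31 = 0, M32 - M23 = 0, giving b12 = 24/25, b13 = 0, b23 = 0, i.e. R = 7/25 + 24/25*e1 e2.
Its e1 e2 coefficient is already positive.
Answer: 7/25 + 24/25*e1 e2. Recall the cover is two-to-one: with M of trace -429/625, both preimages act alike, and the stated e1 e2 sign chooses the sheet.


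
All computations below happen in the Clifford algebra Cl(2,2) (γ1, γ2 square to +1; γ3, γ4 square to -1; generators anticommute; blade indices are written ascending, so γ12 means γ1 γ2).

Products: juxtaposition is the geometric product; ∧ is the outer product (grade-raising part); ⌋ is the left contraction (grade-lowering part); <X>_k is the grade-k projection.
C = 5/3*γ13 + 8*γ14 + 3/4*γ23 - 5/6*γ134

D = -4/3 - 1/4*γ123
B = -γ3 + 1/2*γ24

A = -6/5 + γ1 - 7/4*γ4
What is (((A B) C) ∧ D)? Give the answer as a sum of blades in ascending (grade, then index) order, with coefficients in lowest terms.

step 1: -7/8*γ2 + 6/5*γ3 - γ13 - 3/5*γ24 - 7/4*γ34 + 1/2*γ124
step 2: -5/3 + 13/24*γ1 - 31/10*γ2 - 21/32*γ3 + 5/6*γ4 + 81/20*γ12 + 14*γ13 - 47/12*γ14 - 5/12*γ23 - 21/16*γ24 + 151/20*γ34 + 47/24*γ123 + 7*γ124 - 369/40*γ134 - 5/6*γ234 + 13/48*γ1234
step 3: 20/9 - 13/18*γ1 + 62/15*γ2 + 7/8*γ3 - 10/9*γ4 - 27/5*γ12 - 56/3*γ13 + 47/9*γ14 + 5/9*γ23 + 7/4*γ24 - 151/15*γ34 - 79/36*γ123 - 28/3*γ124 + 123/10*γ134 + 10/9*γ234 - 11/72*γ1234
Answer: 20/9 - 13/18*γ1 + 62/15*γ2 + 7/8*γ3 - 10/9*γ4 - 27/5*γ12 - 56/3*γ13 + 47/9*γ14 + 5/9*γ23 + 7/4*γ24 - 151/15*γ34 - 79/36*γ123 - 28/3*γ124 + 123/10*γ134 + 10/9*γ234 - 11/72*γ1234


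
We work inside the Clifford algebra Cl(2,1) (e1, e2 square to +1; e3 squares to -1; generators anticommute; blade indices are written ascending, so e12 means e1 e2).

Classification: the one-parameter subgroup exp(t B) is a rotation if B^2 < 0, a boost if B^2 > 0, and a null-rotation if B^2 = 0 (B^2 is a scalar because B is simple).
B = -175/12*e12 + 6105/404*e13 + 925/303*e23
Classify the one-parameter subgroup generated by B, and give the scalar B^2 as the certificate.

B^2 term by term: the squares give (-175/12)^2*(e12)^2 + (6105/404)^2*(e13)^2 + (925/303)^2*(e23)^2 = 30625/144*(-1) + 37271025/163216*(+1) + 855625/91809*(+1) = 25 (each basis 2-blade squares to minus the product of its generators' squares); cross terms between blades sharing an index anticommute and cancel. So B^2 = 25.
Answer: boost, certificate B^2 = 25. The scalar 25 is the complete invariant here: its sign names the subgroup type.


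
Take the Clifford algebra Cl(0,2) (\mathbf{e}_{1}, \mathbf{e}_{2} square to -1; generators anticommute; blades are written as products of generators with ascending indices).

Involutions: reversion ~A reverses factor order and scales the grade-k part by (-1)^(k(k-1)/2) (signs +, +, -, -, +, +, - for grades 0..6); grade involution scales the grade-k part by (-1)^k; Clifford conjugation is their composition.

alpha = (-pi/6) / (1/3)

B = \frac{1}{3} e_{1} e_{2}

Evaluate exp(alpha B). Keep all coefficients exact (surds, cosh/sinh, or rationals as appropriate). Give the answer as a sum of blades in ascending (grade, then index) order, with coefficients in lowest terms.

B^2 = (\frac{1}{3})^2*(e_{1} e_{2})^2 = \frac{1}{9}*(-1) = -\frac{1}{9} (a basis 2-blade squares to minus the product of its generators' squares).
B^2 = -\frac{1}{9} — circular case — the even/odd split gives cos and sin: l = \frac{1}{3}, alpha*l = - \frac{\pi}{6}, so exp(alpha B) = cos(- \frac{\pi}{6}) + (sin(- \frac{\pi}{6})/(\frac{1}{3}))*B = \frac{\sqrt{3}}{2} + (- \frac{3}{2})*B.
Answer: \frac{\sqrt{3}}{2} - \frac{1}{2} e_{1} e_{2}


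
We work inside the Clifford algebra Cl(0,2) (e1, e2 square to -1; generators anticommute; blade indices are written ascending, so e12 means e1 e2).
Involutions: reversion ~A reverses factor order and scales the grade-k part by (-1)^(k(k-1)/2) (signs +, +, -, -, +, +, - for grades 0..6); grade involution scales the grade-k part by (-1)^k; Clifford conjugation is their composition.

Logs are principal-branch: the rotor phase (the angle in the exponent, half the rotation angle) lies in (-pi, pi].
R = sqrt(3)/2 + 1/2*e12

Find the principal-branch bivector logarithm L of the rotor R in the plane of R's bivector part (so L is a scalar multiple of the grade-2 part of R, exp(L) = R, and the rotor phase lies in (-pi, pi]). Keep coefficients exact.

The scalar part of R is sqrt(3)/2, which pins the rotor phase on the principal branch; dividing the bivector part by the sine of that phase recovers the unit plane, and L is the phase times that plane.
Concretely: cos(phase) = sqrt(3)/2 gives phase = ±pi/6, and since phase/sin(phase) is even the sign is immaterial: L = (phase/sin(phase)) * <R>_2 = (pi/3) * <R>_2.
Answer: pi/6*e12


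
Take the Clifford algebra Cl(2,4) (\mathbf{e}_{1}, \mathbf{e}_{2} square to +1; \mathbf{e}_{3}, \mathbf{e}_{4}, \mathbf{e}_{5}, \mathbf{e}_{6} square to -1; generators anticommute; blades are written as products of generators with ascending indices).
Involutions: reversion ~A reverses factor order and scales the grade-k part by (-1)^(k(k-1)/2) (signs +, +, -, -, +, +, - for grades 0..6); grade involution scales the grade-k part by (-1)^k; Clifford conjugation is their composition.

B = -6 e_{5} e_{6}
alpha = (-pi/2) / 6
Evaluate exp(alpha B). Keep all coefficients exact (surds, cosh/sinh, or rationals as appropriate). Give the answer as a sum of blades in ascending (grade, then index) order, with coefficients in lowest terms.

B^2 = (-6)^2*(e_{5} e_{6})^2 = 36*(-1) = -36 (a basis 2-blade squares to minus the product of its generators' squares).
B^2 = -36 — B^2 < 0, so the exponential closes trigonometrically: l = 6, alpha*l = - \frac{\pi}{2}, so exp(alpha B) = cos(- \frac{\pi}{2}) + (sin(- \frac{\pi}{2})/6)*B = 0 + (- \frac{1}{6})*B.
Answer: e_{5} e_{6}


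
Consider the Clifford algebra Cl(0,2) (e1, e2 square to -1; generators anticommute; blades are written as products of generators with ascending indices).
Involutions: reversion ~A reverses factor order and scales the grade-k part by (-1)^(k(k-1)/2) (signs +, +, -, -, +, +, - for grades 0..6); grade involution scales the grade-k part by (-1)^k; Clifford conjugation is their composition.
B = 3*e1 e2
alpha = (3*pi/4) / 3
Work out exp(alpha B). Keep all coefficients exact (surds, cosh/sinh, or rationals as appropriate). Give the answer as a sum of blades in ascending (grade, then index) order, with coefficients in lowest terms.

B^2 = (3)^2*(e1 e2)^2 = 9*(-1) = -9 (a basis 2-blade squares to minus the product of its generators' squares).
B^2 = -9 — the series telescopes trigonometrically here: l = 3, alpha*l = 3*pi/4, so exp(alpha B) = cos(3*pi/4) + (sin(3*pi/4)/3)*B = -sqrt(2)/2 + (sqrt(2)/6)*B.
Answer: -sqrt(2)/2 + sqrt(2)/2*e1 e2


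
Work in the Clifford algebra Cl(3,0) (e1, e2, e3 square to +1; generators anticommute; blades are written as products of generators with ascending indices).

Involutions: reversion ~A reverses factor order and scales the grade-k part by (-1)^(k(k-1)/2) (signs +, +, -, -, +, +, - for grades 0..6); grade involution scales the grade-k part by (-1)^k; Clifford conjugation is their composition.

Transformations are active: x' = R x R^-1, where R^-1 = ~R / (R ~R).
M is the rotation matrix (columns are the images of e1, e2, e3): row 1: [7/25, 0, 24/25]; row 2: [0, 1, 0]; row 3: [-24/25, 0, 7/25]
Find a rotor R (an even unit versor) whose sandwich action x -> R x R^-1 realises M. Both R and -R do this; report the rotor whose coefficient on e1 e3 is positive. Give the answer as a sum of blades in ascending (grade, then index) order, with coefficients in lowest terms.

Method: write R = a + b12*e1 e2 + b13*e1 e3 + b23*e2 e3 with a^2 + b12^2 + b13^2 + b23^2 = 1 (so R^-1 = ~R). Expanding the columns R e_j ~R gives tr M = 4a^2 - 1 and, from the antisymmetric part, M21 - M12 = -4a*b12, M13 - M31 = 4a*b13, M32 - M23 = -4a*b23.
Here tr M = 39/25, so a^2 = (1 + tr M)/4 = 16/25 and a = ±4/5. Taking a = 4/5: M21 - M12 = 0, M13 - M31 = 48/25, M32 - M23 = 0, giving b12 = 0, b13 = 3/5, b23 = 0, i.e. R = 4/5 + 3/5*e1 e3.
Its e1 e3 coefficient is already positive.
Answer: 4/5 + 3/5*e1 e3. Key observation: the double cover Spin(3) -> SO(3) sends R and -R to the same matrix (trace 39/25 here), so the stated sign of the e1 e3 coefficient is what selects one sheet.


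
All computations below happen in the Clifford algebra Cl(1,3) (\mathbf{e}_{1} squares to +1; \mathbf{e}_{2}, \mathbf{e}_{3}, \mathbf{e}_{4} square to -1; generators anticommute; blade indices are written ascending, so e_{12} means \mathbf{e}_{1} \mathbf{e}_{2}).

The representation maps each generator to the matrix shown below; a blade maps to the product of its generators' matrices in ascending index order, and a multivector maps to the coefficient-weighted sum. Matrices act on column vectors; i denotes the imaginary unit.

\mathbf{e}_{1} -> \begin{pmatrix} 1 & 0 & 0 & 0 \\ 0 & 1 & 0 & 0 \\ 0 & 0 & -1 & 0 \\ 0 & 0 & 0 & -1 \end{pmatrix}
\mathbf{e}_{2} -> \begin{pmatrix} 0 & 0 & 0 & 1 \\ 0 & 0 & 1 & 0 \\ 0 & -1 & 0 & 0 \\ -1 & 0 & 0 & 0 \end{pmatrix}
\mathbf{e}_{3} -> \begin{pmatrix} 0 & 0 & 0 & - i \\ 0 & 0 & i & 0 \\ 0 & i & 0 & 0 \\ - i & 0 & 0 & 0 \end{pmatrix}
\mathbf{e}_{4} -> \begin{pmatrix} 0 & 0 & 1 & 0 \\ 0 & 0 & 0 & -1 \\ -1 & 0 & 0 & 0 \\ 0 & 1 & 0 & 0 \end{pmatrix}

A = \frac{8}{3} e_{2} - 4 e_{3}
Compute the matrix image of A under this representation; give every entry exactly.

M = (\frac{8}{3})*rho(e_{2}) + (-4)*rho(e_{3}), summed entrywise:
Answer: \begin{pmatrix} 0 & 0 & 0 & \frac{8}{3} + 4 i \\ 0 & 0 & \frac{8}{3} - 4 i & 0 \\ 0 & - \frac{8}{3} - 4 i & 0 & 0 \\ - \frac{8}{3} + 4 i & 0 & 0 & 0 \end{pmatrix}


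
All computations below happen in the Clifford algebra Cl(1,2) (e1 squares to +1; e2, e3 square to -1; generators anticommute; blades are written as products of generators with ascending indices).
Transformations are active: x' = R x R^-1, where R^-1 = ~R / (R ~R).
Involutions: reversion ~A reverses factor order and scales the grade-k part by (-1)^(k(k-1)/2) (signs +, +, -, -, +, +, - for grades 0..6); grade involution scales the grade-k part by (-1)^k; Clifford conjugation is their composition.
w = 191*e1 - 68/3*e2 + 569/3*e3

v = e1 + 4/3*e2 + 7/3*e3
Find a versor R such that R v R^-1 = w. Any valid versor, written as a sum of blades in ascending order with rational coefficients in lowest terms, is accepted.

Construction: equal norms (both -56/9) license R = v + w = 192*e1 - 64/3*e2 + 192*e3 — nothing changes along that direction, while (v - w)/2 changes sign, so v maps onto w.
Answer: 192*e1 - 64/3*e2 + 192*e3


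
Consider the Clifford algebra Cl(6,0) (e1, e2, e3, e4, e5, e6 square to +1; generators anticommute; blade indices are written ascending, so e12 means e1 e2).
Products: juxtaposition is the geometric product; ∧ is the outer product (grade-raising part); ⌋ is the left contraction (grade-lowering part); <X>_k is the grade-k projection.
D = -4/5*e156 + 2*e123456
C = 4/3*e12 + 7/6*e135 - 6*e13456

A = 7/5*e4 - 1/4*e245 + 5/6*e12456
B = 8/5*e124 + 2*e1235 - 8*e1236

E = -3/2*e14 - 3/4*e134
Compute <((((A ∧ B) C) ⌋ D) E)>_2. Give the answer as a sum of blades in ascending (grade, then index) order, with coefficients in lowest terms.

step 1: -14/5*e12345 + 56/5*e12346
step 2: -49/15*e24 - 336/5*e25 - 84/5*e26 + 56/15*e345 - 224/15*e346 - 196/15*e2456
step 3: 392/15*e13 - 448/15*e125 - 112/15*e126 - 168/5*e1345 + 672/5*e1346 - 98/15*e1356
step 4: 98/5*e4 + 126/5*e5 - 504/5*e6 + 196/5*e34 + 252/5*e35 - 1008/5*e36 - 224/5*e245 - 56/5*e246 - 49/10*e456 + 112/5*e2345 + 28/5*e2346 - 49/5*e3456
step 5: 196/5*e34 + 252/5*e35 - 1008/5*e36
Answer: 196/5*e34 + 252/5*e35 - 1008/5*e36


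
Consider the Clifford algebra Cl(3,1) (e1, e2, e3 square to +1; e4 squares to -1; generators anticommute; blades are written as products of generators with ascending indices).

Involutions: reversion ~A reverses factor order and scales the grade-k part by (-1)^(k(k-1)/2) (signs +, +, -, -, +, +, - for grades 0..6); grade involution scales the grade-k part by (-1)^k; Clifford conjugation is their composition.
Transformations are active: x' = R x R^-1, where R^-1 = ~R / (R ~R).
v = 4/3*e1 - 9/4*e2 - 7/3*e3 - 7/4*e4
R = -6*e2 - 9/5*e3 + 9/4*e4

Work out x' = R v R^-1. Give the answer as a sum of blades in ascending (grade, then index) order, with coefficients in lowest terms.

~R = -6*e2 - 9/5*e3 + 9/4*e4, and R ~R = 13671/400, so R^-1 = ~R / (13671/400).
R v = 1731/80 + 8*e1 e2 + 12/5*e1 e3 - 3*e1 e4 + 199/20*e2 e3 + 249/16*e2 e4 + 42/5*e3 e4
Answer: -4/3*e1 - 32489/6076*e2 + 247/4557*e3 + 27943/6076*e4


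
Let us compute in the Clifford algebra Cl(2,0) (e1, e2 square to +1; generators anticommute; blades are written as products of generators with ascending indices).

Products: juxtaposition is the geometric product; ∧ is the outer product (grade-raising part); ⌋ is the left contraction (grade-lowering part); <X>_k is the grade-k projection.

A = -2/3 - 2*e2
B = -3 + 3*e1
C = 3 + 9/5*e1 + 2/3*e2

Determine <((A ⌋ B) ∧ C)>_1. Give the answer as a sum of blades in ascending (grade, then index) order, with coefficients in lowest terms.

step 1: 2 - 2*e1
step 2: 6 - 12/5*e1 + 4/3*e2 - 4/3*e1 e2
step 3: -12/5*e1 + 4/3*e2
Answer: -12/5*e1 + 4/3*e2


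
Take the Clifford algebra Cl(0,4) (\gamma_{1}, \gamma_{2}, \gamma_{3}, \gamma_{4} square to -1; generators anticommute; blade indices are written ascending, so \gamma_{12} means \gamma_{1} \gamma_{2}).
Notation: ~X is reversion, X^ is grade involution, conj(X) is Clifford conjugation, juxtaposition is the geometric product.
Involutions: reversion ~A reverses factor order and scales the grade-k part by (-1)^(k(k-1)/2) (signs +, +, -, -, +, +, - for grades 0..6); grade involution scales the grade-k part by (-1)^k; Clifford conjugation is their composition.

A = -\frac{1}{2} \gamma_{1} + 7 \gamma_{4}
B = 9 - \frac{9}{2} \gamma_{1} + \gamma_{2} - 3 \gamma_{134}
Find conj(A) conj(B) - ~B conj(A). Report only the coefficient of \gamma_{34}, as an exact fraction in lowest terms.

first term: -\frac{9}{4} + \frac{9}{2} \gamma_{1} - 63 \gamma_{4} - \frac{1}{2} \gamma_{12} - 21 \gamma_{13} + \frac{63}{2} \gamma_{14} - 7 \gamma_{24} + \frac{3}{2} \gamma_{34}
second term: \frac{9}{4} + \frac{9}{2} \gamma_{1} - 63 \gamma_{4} - \frac{1}{2} \gamma_{12} + 21 \gamma_{13} + \frac{63}{2} \gamma_{14} - 7 \gamma_{24} - \frac{3}{2} \gamma_{34}
Answer: 3


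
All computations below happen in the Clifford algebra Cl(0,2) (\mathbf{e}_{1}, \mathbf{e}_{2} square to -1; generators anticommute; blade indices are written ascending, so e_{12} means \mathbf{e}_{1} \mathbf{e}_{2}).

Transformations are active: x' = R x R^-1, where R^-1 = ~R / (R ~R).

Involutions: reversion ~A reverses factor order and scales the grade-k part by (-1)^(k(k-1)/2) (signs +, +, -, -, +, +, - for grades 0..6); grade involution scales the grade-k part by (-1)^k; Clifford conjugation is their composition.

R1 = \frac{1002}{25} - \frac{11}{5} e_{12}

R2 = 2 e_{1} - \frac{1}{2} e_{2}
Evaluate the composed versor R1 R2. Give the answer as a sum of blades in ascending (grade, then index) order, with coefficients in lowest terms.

Distribute over the terms of R1 (each basis-blade product reordered to ascending indices, repeated generators contracted through their squares):
(\frac{1002}{25}) R2 = \frac{2004}{25} e_{1} - \frac{501}{25} e_{2}
(-\frac{11}{5} e_{12}) R2 = -\frac{11}{10} e_{1} - \frac{22}{5} e_{2}
Summing the partial products and collecting blades:
Answer: \frac{3953}{50} e_{1} - \frac{611}{25} e_{2}


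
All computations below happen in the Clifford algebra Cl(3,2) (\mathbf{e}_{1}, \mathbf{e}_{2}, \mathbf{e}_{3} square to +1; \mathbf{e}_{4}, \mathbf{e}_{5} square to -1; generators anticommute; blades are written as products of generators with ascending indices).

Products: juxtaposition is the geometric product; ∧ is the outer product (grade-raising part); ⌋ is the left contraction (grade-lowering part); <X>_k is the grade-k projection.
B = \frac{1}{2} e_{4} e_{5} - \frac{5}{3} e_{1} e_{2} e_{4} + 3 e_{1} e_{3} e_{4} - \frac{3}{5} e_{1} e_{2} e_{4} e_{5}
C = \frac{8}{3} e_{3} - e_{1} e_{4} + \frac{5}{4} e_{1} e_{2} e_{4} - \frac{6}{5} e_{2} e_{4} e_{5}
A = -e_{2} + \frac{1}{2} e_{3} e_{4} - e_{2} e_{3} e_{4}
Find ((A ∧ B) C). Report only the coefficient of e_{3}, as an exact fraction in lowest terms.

step 1: -\frac{1}{2} e_{2} e_{4} e_{5} + 3 e_{1} e_{2} e_{3} e_{4}
step 2: -\frac{3}{5} + \frac{15}{4} e_{3} + \frac{5}{8} e_{1} e_{5} - 3 e_{2} e_{3} - 8 e_{1} e_{2} e_{4} - \frac{1}{2} e_{1} e_{2} e_{5} + \frac{18}{5} e_{1} e_{3} e_{5} - \frac{4}{3} e_{2} e_{3} e_{4} e_{5}
Answer: \frac{15}{4}


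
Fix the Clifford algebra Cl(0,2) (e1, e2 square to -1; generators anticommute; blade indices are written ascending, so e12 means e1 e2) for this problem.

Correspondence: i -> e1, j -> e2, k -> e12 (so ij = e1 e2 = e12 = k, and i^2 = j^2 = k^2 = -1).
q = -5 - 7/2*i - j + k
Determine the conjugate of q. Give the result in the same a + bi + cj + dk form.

In blades: q = -5 - 7/2*e1 - e2 + e12.
Conjugation here is Clifford conjugation: the scalar is fixed and the grade-1 and grade-2 blades all flip sign, giving -5 + 7/2*e1 + e2 - e12; translating back:
Answer: -5 + 7/2*i + j - k


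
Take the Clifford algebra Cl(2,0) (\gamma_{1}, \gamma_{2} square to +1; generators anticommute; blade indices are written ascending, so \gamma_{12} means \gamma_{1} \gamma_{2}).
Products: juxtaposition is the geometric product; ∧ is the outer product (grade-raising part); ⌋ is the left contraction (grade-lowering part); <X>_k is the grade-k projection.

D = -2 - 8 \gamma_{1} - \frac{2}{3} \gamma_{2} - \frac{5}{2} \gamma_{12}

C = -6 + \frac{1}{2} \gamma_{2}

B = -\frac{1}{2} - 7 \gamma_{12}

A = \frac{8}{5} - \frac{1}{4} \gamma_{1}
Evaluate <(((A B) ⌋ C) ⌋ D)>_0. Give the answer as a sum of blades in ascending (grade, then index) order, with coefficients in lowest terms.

step 1: -\frac{4}{5} + \frac{1}{8} \gamma_{1} + \frac{7}{4} \gamma_{2} - \frac{56}{5} \gamma_{12}
step 2: \frac{227}{40} - \frac{2}{5} \gamma_{2}
step 3: -\frac{133}{12} - \frac{232}{5} \gamma_{1} - \frac{227}{60} \gamma_{2} - \frac{227}{16} \gamma_{12}
step 4: -\frac{133}{12}
Answer: -\frac{133}{12}


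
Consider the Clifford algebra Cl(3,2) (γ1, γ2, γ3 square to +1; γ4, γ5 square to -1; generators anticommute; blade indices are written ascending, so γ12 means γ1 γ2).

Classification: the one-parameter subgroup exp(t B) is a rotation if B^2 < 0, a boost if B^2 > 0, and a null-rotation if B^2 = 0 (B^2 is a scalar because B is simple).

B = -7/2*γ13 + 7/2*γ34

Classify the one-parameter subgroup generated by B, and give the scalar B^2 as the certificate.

B^2 term by term: the squares give (-7/2)^2*(γ13)^2 + (7/2)^2*(γ34)^2 = 49/4*(-1) + 49/4*(+1) = 0 (each basis 2-blade squares to minus the product of its generators' squares); cross terms between blades sharing an index anticommute and cancel. So B^2 = 0.
Answer: null-rotation, certificate B^2 = 0. Key observation: B^2 = 0 is a conjugation invariant, so its sign decides the class regardless of the surface form of B.


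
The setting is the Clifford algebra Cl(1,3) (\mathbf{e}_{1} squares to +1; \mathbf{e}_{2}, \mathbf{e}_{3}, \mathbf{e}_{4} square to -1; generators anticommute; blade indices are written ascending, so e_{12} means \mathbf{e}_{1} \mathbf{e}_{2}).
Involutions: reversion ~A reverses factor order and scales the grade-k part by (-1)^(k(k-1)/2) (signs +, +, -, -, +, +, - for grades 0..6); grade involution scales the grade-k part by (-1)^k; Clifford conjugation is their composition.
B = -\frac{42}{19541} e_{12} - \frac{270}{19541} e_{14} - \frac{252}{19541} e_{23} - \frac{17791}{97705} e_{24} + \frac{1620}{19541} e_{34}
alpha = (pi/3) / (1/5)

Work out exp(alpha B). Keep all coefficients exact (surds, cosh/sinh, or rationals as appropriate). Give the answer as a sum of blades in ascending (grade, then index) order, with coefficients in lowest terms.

B^2 term by term: the squares give (-\frac{42}{19541})^2*(e_{12})^2 + (-\frac{270}{19541})^2*(e_{14})^2 + (-\frac{252}{19541})^2*(e_{23})^2 + (-\frac{17791}{97705})^2*(e_{24})^2 + (\frac{1620}{19541})^2*(e_{34})^2 = \frac{1764}{381850681}*(+1) + \frac{72900}{381850681}*(+1) + \frac{63504}{381850681}*(-1) + \frac{316519681}{9546267025}*(-1) + \frac{2624400}{381850681}*(-1) = -\frac{1}{25} (each basis 2-blade squares to minus the product of its generators' squares); cross terms between blades sharing an index anticommute and cancel; the commuting (index-disjoint) pairs give grade-4 terms 2*c*c'*(blade product), which cancel blade by blade — e_{1234}: -\frac{136080}{381850681} + \frac{136080}{381850681} = 0 — confirming B is simple. So B^2 = -\frac{1}{25}.
B^2 = -\frac{1}{25} — a negative square means the series sums to a rotation: l = \frac{1}{5}, alpha*l = \frac{\pi}{3}, so exp(alpha B) = cos(\frac{\pi}{3}) + (sin(\frac{\pi}{3})/(\frac{1}{5}))*B = \frac{1}{2} + (\frac{5 \sqrt{3}}{2})*B.
Answer: \frac{1}{2} - \frac{105 \sqrt{3}}{19541} e_{12} - \frac{675 \sqrt{3}}{19541} e_{14} - \frac{630 \sqrt{3}}{19541} e_{23} - \frac{17791 \sqrt{3}}{39082} e_{24} + \frac{4050 \sqrt{3}}{19541} e_{34}


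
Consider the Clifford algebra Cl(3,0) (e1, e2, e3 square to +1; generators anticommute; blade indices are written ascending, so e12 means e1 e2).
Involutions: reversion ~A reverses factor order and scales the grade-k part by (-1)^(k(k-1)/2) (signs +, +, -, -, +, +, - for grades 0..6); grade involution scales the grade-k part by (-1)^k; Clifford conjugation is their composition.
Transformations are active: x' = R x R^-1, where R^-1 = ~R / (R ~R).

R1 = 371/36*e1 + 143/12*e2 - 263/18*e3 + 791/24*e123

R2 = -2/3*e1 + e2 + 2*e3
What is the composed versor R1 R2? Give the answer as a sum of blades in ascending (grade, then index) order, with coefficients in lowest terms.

Distribute over the terms of R2 (each basis-blade product reordered to ascending indices, repeated generators contracted through their squares):
R1 (-2/3*e1) = -371/54 + 143/18*e12 - 263/27*e13 - 791/36*e23
R1 (e2) = 143/12 + 371/36*e12 - 791/24*e13 + 263/18*e23
R1 (2*e3) = -263/9 + 791/12*e12 + 371/18*e13 + 143/6*e23
Summing the partial products and collecting blades:
Answer: -2611/108 + 505/6*e12 - 4771/216*e13 + 593/36*e23


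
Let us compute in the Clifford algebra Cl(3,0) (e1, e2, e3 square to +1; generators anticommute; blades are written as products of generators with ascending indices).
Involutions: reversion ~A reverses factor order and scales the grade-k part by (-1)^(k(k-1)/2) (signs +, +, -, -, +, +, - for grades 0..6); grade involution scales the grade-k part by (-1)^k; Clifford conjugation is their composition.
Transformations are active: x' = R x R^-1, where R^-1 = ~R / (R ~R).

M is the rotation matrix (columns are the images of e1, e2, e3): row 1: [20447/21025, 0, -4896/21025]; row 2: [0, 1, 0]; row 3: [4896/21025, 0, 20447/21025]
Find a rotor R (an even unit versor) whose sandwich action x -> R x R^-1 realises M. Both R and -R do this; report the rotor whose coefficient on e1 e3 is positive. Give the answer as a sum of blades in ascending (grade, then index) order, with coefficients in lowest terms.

Method: write R = a + b12*e1 e2 + b13*e1 e3 + b23*e2 e3 with a^2 + b12^2 + b13^2 + b23^2 = 1 (so R^-1 = ~R). Expanding the columns R e_j ~R gives tr M = 4a^2 - 1 and, from the antisymmetric part, M21 - M12 = -4a*b12, M13 - M31 = 4a*b13, M32 - M23 = -4a*b23.
Here tr M = 61919/21025, so a^2 = (1 + tr M)/4 = 20736/21025 and a = ±144/145. Taking a = 144/145: M21 - M12 = 0, M13 - M31 = -9792/21025, M32 - M23 = 0, giving b12 = 0, b13 = -17/145, b23 = 0, i.e. R = 144/145 - 17/145*e1 e3.
Its e1 e3 coefficient is negative, so report the other preimage -R.
Answer: -144/145 + 17/145*e1 e3. Why the constraint matters: R and -R act identically through the sandwich — M has trace 61919/21025 either way — so only the sign condition on e1 e3 picks one of the two preimages.


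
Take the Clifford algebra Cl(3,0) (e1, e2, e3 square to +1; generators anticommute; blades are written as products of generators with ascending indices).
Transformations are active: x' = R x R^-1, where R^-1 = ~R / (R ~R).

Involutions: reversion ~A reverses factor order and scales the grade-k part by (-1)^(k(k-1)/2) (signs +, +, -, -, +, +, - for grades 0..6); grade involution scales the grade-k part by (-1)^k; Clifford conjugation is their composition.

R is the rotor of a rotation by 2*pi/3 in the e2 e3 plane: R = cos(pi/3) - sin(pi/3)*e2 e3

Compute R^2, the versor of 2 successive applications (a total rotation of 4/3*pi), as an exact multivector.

The rotor phase is half the rotation angle and phases add under composition, so 2 steps in the e2 e3 plane accumulate phase 2*(pi/3) = 2*pi/3: R^2 = cos(2*pi/3) - sin(2*pi/3)*e2 e3.
cos(2*pi/3) = -1/2 and sin(2*pi/3) = sqrt(3)/2, so R^2 = -1/2 - sqrt(3)/2*e2 e3. The net rotation is 4/3*pi; the rotor keeps the half-angle phase exactly.
Answer: -1/2 - sqrt(3)/2*e2 e3


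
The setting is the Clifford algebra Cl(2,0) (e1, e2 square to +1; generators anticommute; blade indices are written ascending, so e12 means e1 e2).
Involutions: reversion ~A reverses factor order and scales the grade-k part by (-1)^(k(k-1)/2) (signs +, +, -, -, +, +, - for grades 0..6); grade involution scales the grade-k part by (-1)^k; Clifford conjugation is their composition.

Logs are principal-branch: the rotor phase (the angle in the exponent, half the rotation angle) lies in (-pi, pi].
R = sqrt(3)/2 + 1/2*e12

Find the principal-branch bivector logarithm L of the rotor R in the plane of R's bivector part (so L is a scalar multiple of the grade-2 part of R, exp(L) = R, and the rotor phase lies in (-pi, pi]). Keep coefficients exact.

The scalar part of R is sqrt(3)/2, so the principal-branch rotor phase is pinned; divide the bivector part by its sine to get the unit plane — L is the phase times that plane.
Concretely: cos(phase) = sqrt(3)/2 gives phase = ±pi/6, and since phase/sin(phase) is even the sign is immaterial: L = (phase/sin(phase)) * <R>_2 = (pi/3) * <R>_2.
Answer: pi/6*e12


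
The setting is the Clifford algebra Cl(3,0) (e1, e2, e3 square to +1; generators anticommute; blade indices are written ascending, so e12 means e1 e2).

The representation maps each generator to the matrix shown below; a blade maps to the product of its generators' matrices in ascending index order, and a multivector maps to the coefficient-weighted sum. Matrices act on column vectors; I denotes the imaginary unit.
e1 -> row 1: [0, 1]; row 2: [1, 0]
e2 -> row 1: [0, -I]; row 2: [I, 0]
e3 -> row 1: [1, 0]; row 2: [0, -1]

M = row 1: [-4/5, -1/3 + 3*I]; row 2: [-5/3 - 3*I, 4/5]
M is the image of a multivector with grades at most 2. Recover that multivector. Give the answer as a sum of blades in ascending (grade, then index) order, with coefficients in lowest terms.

Method: 1, rho(e1), rho(e2), rho(e3) form a trace-orthogonal basis of the 2x2 complex matrices (tr(X Y) = 2 if X = Y, else 0), so M = m0*1 + m1*rho(e1) + m2*rho(e2) + m3*rho(e3) with m0 = tr(M)/2 = 0, m1 = tr(M rho(e1))/2 = -1, m2 = tr(M rho(e2))/2 = -3 + 2*I/3, m3 = tr(M rho(e3))/2 = -4/5.
Multiplying table entries, the bivector images are rho(e12) = I*rho(e3), rho(e13) = -I*rho(e2), rho(e23) = I*rho(e1); with real blade coefficients the real parts of m0..m3 are the coefficients of 1, e1, e2, e3 and the imaginary parts give the bivectors (e23: Im m1, e13: -Im m2, e12: Im m3).
Answer: -e1 - 3*e2 - 4/5*e3 - 2/3*e13


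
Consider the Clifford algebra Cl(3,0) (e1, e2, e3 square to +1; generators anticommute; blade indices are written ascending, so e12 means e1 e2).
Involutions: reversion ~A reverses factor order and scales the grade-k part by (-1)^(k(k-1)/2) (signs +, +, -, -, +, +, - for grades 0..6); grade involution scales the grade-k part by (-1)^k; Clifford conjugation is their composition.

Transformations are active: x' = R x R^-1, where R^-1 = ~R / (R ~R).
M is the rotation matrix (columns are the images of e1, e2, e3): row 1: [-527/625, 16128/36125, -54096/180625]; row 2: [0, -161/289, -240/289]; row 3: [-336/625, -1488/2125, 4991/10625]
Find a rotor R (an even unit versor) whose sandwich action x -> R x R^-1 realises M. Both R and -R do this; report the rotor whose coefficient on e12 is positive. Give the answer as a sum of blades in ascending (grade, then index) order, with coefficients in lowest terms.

Method: write R = a + b12*e12 + b13*e13 + b23*e23 with a^2 + b12^2 + b13^2 + b23^2 = 1 (so R^-1 = ~R). Expanding the columns R e_j ~R gives tr M = 4a^2 - 1 and, from the antisymmetric part, M21 - M12 = -4a*b12, M13 - M31 = 4a*b13, M32 - M23 = -4a*b23.
Here tr M = -168081/180625, so a^2 = (1 + tr M)/4 = 3136/180625 and a = ±56/425. Taking a = 56/425: M21 - M12 = -16128/36125, M13 - M31 = 43008/180625, M32 - M23 = 4704/36125, giving b12 = 72/85, b13 = 192/425, b23 = -21/85, i.e. R = 56/425 + 72/85*e12 + 192/425*e13 - 21/85*e23.
Its e12 coefficient is already positive.
Answer: 56/425 + 72/85*e12 + 192/425*e13 - 21/85*e23. Sheet selection: the two-to-one cover makes ±R indistinguishable at the matrix level (trace -168081/180625), so uniqueness comes from the required sign on e12.


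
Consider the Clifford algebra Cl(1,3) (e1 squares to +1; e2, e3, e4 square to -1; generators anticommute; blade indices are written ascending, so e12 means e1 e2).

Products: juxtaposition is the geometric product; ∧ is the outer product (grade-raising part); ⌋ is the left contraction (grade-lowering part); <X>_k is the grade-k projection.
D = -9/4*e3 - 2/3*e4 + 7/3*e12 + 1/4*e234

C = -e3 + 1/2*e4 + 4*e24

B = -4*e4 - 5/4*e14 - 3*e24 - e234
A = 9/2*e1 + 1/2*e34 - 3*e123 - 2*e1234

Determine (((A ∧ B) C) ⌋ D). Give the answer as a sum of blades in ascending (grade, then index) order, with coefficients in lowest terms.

step 1: -18*e14 - 27/2*e124 + 15/2*e1234
step 2: 63*e1 - 261/4*e12 + 30*e13 - 15/4*e123 - 15/2*e124 - 18*e134 - 27/2*e1234
step 3: -609/4 + 147*e2
Answer: -609/4 + 147*e2


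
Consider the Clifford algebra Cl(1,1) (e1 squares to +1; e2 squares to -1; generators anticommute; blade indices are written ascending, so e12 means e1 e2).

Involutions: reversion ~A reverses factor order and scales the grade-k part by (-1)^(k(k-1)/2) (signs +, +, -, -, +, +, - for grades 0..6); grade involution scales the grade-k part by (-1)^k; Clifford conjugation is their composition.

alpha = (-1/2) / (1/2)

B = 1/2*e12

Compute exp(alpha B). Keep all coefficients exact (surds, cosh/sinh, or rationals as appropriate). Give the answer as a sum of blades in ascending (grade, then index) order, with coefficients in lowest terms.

B^2 = (1/2)^2*(e12)^2 = 1/4*(+1) = 1/4 (a basis 2-blade squares to minus the product of its generators' squares).
B^2 = 1/4 — the series telescopes hyperbolically here: l = 1/2, alpha*l = -1/2, so exp(alpha B) = cosh(-1/2) + (sinh(-1/2)/(1/2))*B = cosh(1/2) + (-2*sinh(1/2))*B.
Answer: cosh(1/2) - sinh(1/2)*e12


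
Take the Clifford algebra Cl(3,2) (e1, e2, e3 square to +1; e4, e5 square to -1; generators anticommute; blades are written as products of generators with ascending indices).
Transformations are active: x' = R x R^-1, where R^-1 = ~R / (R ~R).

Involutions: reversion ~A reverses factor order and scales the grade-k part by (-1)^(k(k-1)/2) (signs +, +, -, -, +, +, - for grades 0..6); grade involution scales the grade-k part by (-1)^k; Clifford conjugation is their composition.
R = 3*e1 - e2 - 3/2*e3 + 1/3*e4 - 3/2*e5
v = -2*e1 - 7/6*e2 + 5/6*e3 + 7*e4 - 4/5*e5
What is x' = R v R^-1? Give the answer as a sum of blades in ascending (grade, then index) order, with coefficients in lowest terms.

~R = 3*e1 - e2 - 3/2*e3 + 1/3*e4 - 3/2*e5, and R ~R = 89/9, so R^-1 = ~R / (89/9).
R v = -577/60 - 11/2*e1 e2 - 1/2*e1 e3 + 65/3*e1 e4 - 27/5*e1 e5 - 31/12*e2 e3 - 119/18*e2 e4 - 19/20*e2 e5 - 97/9*e3 e4 + 49/20*e3 e5 + 307/30*e4 e5
Answer: -3413/890*e1 + 4154/1335*e2 + 11129/5340*e3 - 6807/890*e4 + 6617/1780*e5


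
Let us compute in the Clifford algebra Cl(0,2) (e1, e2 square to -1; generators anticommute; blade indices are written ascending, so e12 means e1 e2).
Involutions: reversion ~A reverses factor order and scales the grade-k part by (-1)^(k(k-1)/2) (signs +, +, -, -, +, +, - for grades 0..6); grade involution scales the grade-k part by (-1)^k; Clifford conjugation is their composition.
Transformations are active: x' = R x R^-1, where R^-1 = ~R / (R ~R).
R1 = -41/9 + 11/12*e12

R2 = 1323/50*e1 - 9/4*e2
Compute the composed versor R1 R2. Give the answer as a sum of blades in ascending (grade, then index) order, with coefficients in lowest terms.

Distribute over the terms of R1 (each basis-blade product reordered to ascending indices, repeated generators contracted through their squares):
(-41/9) R2 = -6027/50*e1 + 41/4*e2
(11/12*e12) R2 = 33/16*e1 + 4851/200*e2
Summing the partial products and collecting blades:
Answer: -47391/400*e1 + 6901/200*e2
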